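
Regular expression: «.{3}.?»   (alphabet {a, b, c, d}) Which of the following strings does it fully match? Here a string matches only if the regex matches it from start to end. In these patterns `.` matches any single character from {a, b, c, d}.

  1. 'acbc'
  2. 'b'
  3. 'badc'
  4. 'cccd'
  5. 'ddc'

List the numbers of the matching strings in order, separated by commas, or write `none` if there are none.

1, 3, 4, 5

1. 'acbc' → match
2. 'b' → no match
3. 'badc' → match
4. 'cccd' → match
5. 'ddc' → match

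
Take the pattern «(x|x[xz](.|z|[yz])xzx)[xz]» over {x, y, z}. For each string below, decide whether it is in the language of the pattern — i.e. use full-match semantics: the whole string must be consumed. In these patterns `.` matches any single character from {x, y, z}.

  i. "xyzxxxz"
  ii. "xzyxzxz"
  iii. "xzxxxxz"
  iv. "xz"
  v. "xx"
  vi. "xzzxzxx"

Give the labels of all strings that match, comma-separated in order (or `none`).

i → no match
ii → match
iii → no match
iv → match
v → match
vi → match

ii, iv, v, vi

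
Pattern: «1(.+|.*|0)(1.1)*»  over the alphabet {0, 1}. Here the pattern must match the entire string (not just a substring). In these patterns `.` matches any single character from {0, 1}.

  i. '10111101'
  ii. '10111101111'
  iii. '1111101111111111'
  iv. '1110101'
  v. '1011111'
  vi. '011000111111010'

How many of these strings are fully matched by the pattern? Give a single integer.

5

i → match
ii → match
iii → match
iv → match
v → match
vi → no match — must start with '1'
Total matched: 5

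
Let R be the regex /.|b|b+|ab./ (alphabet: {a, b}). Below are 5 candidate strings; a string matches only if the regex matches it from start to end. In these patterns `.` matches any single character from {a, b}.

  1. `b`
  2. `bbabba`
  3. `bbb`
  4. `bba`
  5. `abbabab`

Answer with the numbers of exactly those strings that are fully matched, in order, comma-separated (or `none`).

1, 3

1 → match
2 → no match
3 → match
4 → no match
5 → no match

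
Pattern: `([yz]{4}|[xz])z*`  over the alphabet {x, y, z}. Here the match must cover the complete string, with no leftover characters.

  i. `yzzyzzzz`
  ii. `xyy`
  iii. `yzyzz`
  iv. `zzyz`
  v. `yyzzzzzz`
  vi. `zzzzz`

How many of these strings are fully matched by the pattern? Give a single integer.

5

i. `yzzyzzzz` → match
ii. `xyy` → no match
iii. `yzyzz` → match
iv. `zzyz` → match
v. `yyzzzzzz` → match
vi. `zzzzz` → match
Total matched: 5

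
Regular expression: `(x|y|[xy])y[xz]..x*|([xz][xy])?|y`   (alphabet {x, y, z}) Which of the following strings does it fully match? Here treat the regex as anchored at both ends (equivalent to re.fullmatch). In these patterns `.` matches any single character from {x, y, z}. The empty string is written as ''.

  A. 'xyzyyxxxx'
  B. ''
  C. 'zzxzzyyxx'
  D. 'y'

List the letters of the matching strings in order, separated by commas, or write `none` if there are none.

A → match
B → match
C → no match
D → match

A, B, D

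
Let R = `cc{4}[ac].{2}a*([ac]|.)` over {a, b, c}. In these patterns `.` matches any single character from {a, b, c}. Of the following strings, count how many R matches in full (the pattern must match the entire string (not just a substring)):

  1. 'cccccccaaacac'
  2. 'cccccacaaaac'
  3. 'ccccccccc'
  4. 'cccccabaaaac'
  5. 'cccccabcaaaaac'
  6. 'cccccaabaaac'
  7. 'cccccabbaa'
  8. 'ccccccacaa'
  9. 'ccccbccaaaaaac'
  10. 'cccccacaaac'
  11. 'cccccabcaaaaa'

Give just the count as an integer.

1 → no match
2 → match
3 → match
4 → match
5 → match
6 → match
7 → match
8 → match
9 → no match
10 → match
11 → match
Total matched: 9

9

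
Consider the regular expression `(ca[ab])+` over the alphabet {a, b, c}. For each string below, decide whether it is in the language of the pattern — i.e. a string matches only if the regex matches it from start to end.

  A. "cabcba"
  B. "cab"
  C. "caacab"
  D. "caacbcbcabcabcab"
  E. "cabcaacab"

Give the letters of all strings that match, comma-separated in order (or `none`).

A. "cabcba" → no match
B. "cab" → match
C. "caacab" → match
D → no match
E. "cabcaacab" → match

B, C, E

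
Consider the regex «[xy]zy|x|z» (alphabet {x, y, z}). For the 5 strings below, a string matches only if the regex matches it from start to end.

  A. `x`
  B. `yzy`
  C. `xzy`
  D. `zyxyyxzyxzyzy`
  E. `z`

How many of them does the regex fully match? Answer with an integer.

A → match
B → match
C → match
D → no match
E → match
Total matched: 4

4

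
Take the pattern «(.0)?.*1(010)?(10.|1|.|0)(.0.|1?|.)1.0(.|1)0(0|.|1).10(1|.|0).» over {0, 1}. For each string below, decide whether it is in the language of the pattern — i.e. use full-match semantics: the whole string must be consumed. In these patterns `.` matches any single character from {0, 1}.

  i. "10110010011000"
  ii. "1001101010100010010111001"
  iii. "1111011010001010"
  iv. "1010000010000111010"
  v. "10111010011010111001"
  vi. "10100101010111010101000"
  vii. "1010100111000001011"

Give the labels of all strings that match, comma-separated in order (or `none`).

i, ii, iii, iv, v, vi, vii

i → match
ii → match
iii → match
iv → match
v → match
vi → match
vii → match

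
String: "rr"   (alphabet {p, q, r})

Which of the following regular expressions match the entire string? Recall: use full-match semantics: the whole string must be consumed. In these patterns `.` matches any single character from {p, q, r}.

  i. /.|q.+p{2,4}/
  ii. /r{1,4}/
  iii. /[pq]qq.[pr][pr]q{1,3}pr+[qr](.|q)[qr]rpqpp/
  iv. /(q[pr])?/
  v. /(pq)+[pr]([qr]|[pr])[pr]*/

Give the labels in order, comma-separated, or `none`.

i → no match
ii → match
iii → no match — must end with "rpqpp"
iv → no match
v → no match — must start with "pq"

ii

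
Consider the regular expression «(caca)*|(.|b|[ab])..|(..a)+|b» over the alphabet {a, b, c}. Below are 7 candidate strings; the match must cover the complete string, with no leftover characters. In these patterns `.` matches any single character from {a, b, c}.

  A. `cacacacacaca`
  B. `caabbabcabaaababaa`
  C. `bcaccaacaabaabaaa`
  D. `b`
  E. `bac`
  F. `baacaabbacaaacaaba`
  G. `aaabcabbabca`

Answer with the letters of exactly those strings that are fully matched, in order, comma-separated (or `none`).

A → match
B → match
C → no match
D → match
E → match
F → match
G → match

A, B, D, E, F, G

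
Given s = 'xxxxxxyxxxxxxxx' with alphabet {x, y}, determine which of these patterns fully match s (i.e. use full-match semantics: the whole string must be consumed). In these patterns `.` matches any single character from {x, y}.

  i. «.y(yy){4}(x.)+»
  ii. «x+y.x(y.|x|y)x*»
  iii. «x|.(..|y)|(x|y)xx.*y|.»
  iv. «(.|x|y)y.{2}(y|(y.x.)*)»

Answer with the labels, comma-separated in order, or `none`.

i → no match
ii → match
iii → no match
iv → no match

ii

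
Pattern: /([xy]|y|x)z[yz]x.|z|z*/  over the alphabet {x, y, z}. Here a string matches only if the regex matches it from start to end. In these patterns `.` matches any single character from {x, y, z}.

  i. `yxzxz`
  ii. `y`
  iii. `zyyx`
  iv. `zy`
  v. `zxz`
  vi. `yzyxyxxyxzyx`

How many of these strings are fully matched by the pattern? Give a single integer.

0

i → no match
ii → no match
iii → no match
iv → no match
v → no match
vi → no match
Total matched: 0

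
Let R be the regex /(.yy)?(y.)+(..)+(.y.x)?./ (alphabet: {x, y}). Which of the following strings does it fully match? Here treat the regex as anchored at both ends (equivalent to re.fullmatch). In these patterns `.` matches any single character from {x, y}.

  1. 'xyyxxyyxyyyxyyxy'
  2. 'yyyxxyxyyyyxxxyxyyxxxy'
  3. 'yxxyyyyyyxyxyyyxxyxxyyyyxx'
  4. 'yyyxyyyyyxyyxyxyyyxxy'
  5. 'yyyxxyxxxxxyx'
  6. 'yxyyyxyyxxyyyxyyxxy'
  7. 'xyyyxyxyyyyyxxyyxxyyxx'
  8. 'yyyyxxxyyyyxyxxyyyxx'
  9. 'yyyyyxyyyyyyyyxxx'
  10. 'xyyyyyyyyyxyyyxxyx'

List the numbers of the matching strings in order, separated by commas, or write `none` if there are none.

1 → no match
2 → no match
3 → no match
4 → match
5 → match
6 → match
7 → match
8 → match
9 → match
10 → match

4, 5, 6, 7, 8, 9, 10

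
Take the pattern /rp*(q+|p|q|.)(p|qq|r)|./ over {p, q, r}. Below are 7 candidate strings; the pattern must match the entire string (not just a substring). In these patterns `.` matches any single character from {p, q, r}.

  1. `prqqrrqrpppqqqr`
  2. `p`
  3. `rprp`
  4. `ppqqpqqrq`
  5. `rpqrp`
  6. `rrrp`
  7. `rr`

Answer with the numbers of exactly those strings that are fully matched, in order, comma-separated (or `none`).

2, 3

1 → no match
2 → match
3 → match
4 → no match
5 → no match
6 → no match
7 → no match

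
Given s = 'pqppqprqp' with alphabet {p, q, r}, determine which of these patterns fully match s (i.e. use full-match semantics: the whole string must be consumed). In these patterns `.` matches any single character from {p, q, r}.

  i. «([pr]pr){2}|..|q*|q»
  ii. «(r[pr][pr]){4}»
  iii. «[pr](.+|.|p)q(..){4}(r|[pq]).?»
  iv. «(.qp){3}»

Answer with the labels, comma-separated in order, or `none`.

i → no match
ii → no match — must start with 'r'
iii → no match
iv → match

iv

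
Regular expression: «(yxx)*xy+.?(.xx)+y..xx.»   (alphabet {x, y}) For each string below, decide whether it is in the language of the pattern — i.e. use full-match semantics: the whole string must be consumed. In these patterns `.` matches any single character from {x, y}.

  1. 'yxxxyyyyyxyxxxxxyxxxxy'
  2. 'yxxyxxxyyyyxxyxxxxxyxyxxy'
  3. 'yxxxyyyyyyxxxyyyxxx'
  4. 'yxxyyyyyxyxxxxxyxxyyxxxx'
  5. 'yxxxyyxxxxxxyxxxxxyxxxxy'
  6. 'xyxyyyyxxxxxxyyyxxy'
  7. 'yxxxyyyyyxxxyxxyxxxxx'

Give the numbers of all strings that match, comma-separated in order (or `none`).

1 → match
2 → match
3 → match
4 → no match
5 → match
6 → no match
7 → match

1, 2, 3, 5, 7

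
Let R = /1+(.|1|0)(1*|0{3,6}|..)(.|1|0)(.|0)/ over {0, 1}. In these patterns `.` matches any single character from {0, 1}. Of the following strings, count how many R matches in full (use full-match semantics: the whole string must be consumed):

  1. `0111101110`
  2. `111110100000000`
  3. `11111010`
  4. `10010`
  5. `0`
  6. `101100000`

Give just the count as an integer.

1

1 → no match — must start with `1`
2 → no match
3 → match
4 → no match
5 → no match — must start with `1`
6 → no match
Total matched: 1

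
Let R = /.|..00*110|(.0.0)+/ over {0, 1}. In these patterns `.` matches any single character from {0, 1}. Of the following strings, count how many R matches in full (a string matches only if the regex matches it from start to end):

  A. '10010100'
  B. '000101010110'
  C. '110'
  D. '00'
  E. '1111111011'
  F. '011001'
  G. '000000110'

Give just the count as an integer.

1

A. '10010100' → no match
B. '000101010110' → no match
C. '110' → no match
D. '00' → no match
E. '1111111011' → no match
F. '011001' → no match
G. '000000110' → match
Total matched: 1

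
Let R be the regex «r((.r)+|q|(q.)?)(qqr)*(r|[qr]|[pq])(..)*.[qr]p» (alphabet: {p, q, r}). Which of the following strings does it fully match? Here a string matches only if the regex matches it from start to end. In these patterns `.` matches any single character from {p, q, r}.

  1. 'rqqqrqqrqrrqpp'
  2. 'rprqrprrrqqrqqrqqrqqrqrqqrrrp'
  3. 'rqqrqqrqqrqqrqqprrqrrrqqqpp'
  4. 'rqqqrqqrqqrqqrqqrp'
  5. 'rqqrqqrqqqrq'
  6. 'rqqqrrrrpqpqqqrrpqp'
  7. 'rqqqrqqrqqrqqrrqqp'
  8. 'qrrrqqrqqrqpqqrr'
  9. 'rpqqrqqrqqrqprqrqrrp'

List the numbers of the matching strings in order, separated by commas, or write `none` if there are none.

2, 4, 6, 7

1 → no match
2 → match
3 → no match
4 → match
5. 'rqqrqqrqqqrq' → no match — must end with 'p'
6 → match
7 → match
8 → no match — must start with 'r'
9 → no match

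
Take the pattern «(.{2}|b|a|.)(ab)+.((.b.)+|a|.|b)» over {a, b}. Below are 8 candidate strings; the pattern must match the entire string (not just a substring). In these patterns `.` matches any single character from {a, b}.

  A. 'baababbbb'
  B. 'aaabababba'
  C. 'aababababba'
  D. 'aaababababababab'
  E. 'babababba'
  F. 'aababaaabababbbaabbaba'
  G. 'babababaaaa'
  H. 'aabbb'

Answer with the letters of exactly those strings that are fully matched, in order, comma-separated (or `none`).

A → no match
B → match
C → match
D → match
E → match
F → no match
G → no match
H → match

B, C, D, E, H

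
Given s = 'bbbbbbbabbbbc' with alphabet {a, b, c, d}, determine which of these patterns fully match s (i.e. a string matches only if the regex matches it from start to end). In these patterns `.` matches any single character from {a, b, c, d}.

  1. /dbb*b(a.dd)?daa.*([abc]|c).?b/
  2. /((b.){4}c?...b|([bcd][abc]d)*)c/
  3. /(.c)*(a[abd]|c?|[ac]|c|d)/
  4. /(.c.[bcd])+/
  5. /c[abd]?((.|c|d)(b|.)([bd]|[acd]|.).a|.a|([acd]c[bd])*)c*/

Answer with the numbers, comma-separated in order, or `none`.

1 → no match — must start with 'db'
2 → match
3 → no match
4 → no match
5 → no match — must start with 'c'

2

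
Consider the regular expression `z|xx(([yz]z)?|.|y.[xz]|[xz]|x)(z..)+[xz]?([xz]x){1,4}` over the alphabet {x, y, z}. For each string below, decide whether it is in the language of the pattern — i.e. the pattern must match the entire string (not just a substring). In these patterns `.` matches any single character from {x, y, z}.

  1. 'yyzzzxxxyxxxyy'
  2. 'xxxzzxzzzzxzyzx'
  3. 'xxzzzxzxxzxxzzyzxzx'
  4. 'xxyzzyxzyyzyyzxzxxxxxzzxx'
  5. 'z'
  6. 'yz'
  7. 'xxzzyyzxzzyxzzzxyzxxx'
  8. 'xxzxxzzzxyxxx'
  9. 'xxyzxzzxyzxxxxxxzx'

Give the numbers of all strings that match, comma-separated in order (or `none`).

1 → no match
2 → no match
3 → match
4 → no match
5 → match
6 → no match
7 → no match
8 → no match
9 → match

3, 5, 9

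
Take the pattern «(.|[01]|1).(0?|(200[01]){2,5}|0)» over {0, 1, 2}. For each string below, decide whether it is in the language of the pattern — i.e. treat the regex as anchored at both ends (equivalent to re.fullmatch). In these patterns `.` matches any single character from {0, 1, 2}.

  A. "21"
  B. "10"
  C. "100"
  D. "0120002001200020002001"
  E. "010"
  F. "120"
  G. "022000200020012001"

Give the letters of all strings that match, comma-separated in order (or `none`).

A, B, C, D, E, F, G

A → match
B → match
C → match
D → match
E → match
F → match
G → match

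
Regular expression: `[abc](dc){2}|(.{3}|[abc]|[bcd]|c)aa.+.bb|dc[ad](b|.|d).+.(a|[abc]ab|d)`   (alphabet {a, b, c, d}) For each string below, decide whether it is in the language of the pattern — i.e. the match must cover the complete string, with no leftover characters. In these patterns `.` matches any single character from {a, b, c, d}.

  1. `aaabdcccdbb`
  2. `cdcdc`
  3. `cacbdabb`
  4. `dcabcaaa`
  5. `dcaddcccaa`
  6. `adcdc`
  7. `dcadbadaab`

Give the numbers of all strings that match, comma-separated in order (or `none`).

1 → match
2 → match
3 → no match
4 → match
5 → match
6 → match
7 → match

1, 2, 4, 5, 6, 7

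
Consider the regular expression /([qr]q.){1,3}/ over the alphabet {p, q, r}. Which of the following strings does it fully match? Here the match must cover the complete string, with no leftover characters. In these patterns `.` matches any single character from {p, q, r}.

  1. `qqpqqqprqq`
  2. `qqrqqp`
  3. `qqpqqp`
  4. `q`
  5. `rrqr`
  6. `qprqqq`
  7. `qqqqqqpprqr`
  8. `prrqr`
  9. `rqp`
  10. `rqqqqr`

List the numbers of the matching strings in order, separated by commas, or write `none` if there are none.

2, 3, 9, 10

1 → no match
2 → match
3 → match
4 → no match
5 → no match
6 → no match
7 → no match
8 → no match
9 → match
10 → match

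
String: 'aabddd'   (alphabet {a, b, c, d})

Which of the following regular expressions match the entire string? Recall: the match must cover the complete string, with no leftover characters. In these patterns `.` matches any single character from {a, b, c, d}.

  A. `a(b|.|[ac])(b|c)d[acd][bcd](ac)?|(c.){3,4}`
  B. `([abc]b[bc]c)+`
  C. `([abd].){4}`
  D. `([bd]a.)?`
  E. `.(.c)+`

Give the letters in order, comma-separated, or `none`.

A → match
B → no match — must end with 'c'
C → no match
D → no match
E → no match — must end with 'c'

A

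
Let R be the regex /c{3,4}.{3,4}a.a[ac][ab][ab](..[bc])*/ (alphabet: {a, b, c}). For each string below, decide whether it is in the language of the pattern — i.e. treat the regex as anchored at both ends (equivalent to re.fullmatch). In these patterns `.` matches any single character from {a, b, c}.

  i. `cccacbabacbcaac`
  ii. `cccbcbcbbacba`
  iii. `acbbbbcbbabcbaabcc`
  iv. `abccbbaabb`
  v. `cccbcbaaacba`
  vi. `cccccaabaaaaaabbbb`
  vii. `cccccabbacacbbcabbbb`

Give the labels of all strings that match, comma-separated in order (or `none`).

v, vi, vii

i → no match
ii → no match
iii → no match — must start with `c`
iv → no match — must start with `c`
v → match
vi → match
vii → match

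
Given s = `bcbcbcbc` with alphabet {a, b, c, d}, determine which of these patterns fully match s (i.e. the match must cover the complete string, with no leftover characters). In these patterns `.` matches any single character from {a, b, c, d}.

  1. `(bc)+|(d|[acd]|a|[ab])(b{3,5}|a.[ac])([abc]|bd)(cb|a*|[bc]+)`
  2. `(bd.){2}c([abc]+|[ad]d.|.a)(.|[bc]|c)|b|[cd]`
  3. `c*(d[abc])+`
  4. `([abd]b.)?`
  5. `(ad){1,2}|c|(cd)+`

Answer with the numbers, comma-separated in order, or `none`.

1 → match
2 → no match
3 → no match
4 → no match
5 → no match

1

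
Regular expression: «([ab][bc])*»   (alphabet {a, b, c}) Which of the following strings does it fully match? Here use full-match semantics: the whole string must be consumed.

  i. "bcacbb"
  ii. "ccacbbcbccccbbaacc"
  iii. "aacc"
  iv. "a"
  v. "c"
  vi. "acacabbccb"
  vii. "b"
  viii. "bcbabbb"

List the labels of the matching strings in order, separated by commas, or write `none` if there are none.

i → match
ii → no match
iii → no match
iv → no match
v → no match
vi → no match
vii → no match
viii → no match

i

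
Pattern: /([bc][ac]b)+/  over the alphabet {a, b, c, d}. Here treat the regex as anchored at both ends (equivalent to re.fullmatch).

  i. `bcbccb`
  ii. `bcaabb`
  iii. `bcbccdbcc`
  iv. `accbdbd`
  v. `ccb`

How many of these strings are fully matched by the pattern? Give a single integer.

2

i → match
ii → no match
iii → no match — must end with `b`
iv → no match — must end with `b`
v → match
Total matched: 2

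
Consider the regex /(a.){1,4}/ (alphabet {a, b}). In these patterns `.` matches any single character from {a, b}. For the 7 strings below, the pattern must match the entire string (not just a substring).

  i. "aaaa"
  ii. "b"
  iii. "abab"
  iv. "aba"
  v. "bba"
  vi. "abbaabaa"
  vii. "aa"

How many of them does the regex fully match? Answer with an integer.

3

i → match
ii → no match — must start with "a"
iii → match
iv → no match
v → no match — must start with "a"
vi → no match
vii → match
Total matched: 3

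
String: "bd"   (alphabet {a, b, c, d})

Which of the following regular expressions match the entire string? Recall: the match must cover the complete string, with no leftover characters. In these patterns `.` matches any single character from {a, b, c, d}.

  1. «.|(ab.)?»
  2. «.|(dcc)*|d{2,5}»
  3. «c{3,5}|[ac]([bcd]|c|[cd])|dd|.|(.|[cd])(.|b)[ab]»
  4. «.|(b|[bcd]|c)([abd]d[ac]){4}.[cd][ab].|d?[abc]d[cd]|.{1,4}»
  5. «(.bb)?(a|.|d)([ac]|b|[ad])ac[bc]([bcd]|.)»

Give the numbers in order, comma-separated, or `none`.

4

1 → no match
2 → no match
3 → no match
4 → match
5 → no match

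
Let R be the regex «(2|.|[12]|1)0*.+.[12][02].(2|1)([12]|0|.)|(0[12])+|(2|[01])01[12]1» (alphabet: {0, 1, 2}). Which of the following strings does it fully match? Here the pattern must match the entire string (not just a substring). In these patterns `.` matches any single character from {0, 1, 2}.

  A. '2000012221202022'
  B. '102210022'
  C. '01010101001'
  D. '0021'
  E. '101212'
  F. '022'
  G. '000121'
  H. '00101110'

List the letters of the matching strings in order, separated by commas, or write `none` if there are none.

B

A → no match
B. '102210022' → match
C. '01010101001' → no match
D. '0021' → no match
E. '101212' → no match
F. '022' → no match
G. '000121' → no match
H. '00101110' → no match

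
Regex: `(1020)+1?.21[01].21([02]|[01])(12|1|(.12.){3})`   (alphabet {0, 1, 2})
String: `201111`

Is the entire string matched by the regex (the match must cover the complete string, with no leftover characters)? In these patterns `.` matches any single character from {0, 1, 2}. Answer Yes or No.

Every match must start with `1020`, but `201111` does not.

No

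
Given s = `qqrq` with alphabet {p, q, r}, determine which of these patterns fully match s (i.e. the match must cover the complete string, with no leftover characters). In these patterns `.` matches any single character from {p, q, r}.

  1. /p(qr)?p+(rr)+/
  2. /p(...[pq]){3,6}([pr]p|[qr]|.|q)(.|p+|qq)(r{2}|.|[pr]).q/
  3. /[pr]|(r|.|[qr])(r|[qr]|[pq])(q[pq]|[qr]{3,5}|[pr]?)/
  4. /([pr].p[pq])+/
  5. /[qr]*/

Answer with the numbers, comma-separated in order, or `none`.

1 → no match — must start with `p`
2 → no match — must start with `p`
3 → no match
4 → no match
5 → match

5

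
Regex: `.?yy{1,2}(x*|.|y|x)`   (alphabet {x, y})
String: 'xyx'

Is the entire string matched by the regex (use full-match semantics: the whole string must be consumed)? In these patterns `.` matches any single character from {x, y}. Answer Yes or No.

No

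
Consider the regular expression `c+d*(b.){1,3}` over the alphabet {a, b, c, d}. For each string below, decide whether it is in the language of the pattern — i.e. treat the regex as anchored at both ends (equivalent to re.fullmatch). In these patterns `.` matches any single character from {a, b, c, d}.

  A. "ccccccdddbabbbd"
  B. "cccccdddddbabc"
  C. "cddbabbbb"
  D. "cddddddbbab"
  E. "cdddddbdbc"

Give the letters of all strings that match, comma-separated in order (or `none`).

A → match
B → match
C. "cddbabbbb" → match
D. "cddddddbbab" → no match
E. "cdddddbdbc" → match

A, B, C, E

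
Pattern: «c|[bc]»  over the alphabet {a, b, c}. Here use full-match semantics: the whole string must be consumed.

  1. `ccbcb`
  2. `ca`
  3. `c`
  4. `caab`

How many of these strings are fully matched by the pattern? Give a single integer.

1 → no match
2 → no match
3 → match
4 → no match
Total matched: 1

1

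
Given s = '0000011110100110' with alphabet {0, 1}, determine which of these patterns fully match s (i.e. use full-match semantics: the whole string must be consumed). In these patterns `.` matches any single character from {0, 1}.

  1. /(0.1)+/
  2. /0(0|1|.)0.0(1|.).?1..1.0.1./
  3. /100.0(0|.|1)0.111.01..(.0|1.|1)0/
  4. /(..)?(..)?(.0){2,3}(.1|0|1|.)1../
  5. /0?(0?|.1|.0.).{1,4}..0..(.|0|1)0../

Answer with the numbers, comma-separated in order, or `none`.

1 → no match — must end with '1'
2 → match
3 → no match — must start with '100'
4 → no match
5 → no match

2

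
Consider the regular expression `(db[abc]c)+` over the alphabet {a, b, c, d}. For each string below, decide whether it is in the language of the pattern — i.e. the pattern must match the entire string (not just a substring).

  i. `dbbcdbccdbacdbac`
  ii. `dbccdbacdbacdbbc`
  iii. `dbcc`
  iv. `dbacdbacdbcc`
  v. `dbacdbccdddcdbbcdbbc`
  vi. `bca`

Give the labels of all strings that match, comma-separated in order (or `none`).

i, ii, iii, iv

i → match
ii → match
iii → match
iv → match
v → no match
vi → no match — must start with `db`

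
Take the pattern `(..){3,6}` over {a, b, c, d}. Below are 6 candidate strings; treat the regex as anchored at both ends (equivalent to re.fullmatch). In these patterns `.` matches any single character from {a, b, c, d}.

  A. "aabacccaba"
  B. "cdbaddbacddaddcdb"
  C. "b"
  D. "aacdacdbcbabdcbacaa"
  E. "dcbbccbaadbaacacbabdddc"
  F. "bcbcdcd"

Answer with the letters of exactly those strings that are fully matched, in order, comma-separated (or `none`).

A

A → match
B → no match
C → no match
D → no match
E → no match
F → no match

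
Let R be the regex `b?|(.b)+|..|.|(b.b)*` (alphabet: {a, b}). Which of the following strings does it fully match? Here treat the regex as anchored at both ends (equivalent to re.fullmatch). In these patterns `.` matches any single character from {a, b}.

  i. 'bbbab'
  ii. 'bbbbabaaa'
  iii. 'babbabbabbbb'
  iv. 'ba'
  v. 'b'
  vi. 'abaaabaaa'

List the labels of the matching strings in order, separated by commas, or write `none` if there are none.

i → no match
ii → no match
iii → match
iv → match
v → match
vi → no match

iii, iv, v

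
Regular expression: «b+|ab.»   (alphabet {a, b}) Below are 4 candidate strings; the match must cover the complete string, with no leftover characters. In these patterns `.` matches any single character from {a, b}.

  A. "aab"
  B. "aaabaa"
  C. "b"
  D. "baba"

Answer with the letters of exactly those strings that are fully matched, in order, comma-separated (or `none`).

A → no match
B → no match
C → match
D → no match

C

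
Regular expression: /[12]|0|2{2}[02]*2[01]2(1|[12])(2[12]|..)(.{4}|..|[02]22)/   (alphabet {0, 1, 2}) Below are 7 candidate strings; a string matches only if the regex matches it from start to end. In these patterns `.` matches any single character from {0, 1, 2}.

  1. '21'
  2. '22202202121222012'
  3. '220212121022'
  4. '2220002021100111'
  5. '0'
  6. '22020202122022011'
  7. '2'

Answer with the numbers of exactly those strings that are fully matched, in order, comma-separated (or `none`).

2, 3, 4, 5, 6, 7

1 → no match
2 → match
3 → match
4 → match
5 → match
6 → match
7 → match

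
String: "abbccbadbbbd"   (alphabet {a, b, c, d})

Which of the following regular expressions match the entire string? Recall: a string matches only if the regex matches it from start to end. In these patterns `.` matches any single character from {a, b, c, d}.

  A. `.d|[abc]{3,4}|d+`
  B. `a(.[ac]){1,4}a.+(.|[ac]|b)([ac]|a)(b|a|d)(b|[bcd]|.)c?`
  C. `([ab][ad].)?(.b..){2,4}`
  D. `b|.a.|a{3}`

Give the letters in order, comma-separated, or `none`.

A → no match
B → no match
C → match
D → no match

C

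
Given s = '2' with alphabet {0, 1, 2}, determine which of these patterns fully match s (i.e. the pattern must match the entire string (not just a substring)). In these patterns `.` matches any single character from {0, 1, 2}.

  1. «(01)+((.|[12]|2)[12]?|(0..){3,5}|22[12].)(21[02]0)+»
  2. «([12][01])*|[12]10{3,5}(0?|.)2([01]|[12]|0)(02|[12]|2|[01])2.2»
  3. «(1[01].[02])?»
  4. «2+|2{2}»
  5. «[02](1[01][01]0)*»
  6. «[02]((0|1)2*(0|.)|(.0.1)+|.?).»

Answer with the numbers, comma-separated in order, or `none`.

4, 5

1 → no match — must start with '01'
2 → no match
3 → no match
4 → match
5 → match
6 → no match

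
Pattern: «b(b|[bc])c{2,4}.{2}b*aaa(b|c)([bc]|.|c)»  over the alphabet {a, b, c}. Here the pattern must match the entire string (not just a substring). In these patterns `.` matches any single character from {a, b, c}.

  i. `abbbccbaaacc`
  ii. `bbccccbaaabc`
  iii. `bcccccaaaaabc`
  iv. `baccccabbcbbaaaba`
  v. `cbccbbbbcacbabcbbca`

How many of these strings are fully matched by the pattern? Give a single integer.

i. `abbbccbaaacc` → no match — must start with `b`
ii. `bbccccbaaabc` → match
iii → match
iv → no match
v → no match — must start with `b`
Total matched: 2

2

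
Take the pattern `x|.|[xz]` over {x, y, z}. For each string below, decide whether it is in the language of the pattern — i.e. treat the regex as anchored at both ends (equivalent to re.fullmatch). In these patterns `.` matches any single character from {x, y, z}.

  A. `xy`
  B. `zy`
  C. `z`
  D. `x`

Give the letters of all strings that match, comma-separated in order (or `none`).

A → no match
B → no match
C → match
D → match

C, D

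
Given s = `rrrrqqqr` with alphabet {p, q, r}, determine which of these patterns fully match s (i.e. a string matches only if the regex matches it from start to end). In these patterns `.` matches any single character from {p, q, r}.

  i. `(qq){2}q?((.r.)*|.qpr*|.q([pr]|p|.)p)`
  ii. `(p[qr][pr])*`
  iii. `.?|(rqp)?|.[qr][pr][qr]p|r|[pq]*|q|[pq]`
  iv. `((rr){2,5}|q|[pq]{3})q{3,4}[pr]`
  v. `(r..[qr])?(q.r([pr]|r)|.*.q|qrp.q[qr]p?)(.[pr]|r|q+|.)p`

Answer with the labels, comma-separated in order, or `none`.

i → no match — must start with `qq`
ii → no match
iii → no match
iv → match
v → no match — must end with `p`

iv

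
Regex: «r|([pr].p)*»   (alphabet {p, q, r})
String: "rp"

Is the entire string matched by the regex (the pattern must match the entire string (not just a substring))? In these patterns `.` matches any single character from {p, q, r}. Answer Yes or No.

No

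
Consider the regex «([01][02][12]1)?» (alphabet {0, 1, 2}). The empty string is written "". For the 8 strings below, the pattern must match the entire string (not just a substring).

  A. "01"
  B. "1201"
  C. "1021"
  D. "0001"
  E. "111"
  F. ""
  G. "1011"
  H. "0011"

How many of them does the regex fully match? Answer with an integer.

4

A. "01" → no match
B. "1201" → no match
C. "1021" → match
D. "0001" → no match
E. "111" → no match
F. "" → match
G. "1011" → match
H. "0011" → match
Total matched: 4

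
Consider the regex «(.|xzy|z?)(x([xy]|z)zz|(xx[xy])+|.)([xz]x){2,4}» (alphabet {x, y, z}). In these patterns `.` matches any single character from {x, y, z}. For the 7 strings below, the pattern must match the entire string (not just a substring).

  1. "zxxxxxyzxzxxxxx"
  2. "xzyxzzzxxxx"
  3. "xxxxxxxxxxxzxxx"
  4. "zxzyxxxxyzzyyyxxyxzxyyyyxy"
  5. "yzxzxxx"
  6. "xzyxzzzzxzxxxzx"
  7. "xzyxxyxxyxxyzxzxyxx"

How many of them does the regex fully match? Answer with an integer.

1 → match
2 → match
3 → match
4 → no match — must end with "x"
5 → match
6 → match
7 → no match
Total matched: 5

5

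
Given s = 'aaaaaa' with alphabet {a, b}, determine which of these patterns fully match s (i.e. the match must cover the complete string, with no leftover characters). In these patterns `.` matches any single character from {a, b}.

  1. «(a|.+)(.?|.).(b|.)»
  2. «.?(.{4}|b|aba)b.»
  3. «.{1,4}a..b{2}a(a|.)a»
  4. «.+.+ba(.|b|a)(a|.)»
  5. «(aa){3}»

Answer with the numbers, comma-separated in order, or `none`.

1 → match
2 → no match
3 → no match
4 → no match
5 → match

1, 5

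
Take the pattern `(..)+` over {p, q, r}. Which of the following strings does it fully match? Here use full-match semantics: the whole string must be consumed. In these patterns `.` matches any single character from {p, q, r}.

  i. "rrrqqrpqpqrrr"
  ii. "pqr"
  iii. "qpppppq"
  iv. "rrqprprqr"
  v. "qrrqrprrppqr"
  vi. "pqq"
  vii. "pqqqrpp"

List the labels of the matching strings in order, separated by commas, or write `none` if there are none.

v

i → no match
ii. "pqr" → no match
iii. "qpppppq" → no match
iv. "rrqprprqr" → no match
v. "qrrqrprrppqr" → match
vi. "pqq" → no match
vii. "pqqqrpp" → no match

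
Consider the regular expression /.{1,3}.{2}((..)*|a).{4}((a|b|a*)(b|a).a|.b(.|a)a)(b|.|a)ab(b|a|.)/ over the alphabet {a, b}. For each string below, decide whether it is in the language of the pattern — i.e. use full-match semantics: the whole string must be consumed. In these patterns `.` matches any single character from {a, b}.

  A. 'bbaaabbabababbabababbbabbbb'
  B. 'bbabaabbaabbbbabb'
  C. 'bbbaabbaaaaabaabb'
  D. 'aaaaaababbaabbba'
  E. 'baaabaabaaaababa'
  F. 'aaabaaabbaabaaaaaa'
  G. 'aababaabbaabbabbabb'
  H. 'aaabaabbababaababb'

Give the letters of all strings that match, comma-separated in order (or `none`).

A → no match
B → no match
C → no match
D → no match
E → match
F → no match
G → no match
H → match

E, H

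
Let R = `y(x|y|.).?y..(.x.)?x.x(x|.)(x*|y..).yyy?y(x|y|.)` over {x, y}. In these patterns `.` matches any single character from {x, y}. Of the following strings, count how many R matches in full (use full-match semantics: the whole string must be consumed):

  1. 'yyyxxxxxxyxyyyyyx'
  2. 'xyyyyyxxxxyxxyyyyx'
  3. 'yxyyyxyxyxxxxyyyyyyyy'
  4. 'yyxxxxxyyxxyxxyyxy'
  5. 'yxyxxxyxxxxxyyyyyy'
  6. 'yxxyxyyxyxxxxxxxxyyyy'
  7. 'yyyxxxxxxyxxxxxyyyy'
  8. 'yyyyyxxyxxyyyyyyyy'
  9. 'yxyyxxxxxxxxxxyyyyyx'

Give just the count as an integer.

1 → match
2 → no match — must start with 'y'
3 → match
4 → no match
5 → match
6 → match
7 → match
8 → match
9 → match
Total matched: 7

7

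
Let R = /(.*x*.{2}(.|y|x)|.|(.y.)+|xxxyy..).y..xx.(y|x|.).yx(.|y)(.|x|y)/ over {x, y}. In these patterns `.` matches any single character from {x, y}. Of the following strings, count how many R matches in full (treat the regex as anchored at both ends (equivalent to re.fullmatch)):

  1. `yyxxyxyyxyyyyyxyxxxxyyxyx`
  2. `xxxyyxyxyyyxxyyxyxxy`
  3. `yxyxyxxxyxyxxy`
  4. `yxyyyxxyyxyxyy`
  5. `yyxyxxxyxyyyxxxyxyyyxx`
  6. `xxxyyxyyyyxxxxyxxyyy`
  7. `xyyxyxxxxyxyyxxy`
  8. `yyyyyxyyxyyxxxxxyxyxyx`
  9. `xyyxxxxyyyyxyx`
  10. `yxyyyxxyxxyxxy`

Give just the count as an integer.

1 → match
2 → match
3 → match
4 → match
5 → no match
6 → no match
7 → match
8 → match
9 → match
10 → match
Total matched: 8

8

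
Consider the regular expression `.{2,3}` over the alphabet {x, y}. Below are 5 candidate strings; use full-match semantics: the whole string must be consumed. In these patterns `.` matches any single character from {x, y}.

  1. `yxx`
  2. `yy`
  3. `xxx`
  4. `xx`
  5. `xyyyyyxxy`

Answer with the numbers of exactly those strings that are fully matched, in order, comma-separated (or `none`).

1, 2, 3, 4

1 → match
2 → match
3 → match
4 → match
5 → no match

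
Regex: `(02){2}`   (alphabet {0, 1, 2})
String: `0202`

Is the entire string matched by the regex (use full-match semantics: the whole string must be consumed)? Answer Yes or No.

Yes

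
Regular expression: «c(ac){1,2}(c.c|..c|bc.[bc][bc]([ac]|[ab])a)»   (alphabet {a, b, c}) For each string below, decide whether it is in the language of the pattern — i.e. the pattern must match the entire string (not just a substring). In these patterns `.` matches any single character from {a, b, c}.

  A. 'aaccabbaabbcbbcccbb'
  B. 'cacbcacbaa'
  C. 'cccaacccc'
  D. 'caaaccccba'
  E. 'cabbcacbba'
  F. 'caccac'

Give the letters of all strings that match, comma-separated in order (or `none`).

B, F

A → no match — must start with 'cac'
B → match
C → no match — must start with 'cac'
D → no match — must start with 'cac'
E → no match — must start with 'cac'
F → match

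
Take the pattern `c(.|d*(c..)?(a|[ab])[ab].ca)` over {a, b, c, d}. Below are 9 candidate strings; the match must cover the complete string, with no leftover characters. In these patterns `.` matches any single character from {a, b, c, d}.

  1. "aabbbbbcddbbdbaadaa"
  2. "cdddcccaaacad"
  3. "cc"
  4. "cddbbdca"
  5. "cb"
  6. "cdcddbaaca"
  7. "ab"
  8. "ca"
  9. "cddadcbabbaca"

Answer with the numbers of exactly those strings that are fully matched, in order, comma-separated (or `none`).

3, 4, 5, 6, 8

1 → no match — must start with "c"
2 → no match
3 → match
4 → match
5 → match
6 → match
7 → no match — must start with "c"
8 → match
9 → no match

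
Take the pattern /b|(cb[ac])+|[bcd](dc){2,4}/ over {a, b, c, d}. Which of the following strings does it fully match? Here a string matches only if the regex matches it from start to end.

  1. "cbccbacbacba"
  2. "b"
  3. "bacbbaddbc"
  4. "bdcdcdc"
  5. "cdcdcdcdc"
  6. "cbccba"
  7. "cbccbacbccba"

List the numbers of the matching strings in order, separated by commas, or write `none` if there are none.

1. "cbccbacbacba" → match
2. "b" → match
3. "bacbbaddbc" → no match
4. "bdcdcdc" → match
5. "cdcdcdcdc" → match
6. "cbccba" → match
7. "cbccbacbccba" → match

1, 2, 4, 5, 6, 7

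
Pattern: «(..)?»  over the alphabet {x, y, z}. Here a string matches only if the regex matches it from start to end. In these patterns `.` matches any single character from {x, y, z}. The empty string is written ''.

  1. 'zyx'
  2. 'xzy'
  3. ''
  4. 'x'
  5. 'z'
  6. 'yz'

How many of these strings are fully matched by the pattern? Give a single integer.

2

1 → no match
2 → no match
3 → match
4 → no match
5 → no match
6 → match
Total matched: 2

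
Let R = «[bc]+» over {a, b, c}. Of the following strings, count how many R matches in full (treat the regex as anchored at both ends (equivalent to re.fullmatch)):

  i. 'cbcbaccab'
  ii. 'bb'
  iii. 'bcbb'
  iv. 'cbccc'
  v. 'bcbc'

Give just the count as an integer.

i. 'cbcbaccab' → no match
ii. 'bb' → match
iii. 'bcbb' → match
iv. 'cbccc' → match
v. 'bcbc' → match
Total matched: 4

4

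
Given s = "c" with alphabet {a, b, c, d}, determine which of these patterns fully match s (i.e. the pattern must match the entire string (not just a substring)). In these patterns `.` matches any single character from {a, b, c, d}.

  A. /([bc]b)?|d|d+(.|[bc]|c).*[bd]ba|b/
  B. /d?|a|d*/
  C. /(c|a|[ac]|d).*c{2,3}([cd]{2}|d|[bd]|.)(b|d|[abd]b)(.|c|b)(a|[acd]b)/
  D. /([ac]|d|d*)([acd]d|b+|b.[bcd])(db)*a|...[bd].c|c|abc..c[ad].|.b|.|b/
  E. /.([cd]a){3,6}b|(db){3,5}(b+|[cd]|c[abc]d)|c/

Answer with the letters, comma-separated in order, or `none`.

A → no match
B → no match
C → no match
D → match
E → match

D, E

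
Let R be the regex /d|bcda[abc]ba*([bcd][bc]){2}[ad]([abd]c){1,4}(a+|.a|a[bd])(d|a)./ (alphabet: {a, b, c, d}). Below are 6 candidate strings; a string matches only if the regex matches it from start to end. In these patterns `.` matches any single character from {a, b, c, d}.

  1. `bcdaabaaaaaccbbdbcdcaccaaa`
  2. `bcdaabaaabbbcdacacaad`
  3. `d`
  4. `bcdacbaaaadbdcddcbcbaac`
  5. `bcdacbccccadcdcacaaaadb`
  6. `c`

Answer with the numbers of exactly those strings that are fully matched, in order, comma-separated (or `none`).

1 → match
2 → match
3. `d` → match
4 → match
5 → match
6. `c` → no match

1, 2, 3, 4, 5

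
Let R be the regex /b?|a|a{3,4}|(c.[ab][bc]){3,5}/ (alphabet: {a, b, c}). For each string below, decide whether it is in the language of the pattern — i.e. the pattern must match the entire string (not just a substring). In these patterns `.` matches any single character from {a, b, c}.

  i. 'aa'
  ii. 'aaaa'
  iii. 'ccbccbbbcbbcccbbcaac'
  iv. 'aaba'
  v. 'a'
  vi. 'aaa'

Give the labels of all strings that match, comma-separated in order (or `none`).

i → no match
ii → match
iii → match
iv → no match
v → match
vi → match

ii, iii, v, vi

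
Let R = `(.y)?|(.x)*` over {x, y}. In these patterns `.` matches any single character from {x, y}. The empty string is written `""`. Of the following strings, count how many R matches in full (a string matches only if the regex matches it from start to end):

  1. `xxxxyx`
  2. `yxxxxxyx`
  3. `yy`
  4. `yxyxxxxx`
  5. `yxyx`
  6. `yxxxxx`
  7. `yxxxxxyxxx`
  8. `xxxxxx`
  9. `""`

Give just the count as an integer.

1 → match
2 → match
3 → match
4 → match
5 → match
6 → match
7 → match
8 → match
9 → match
Total matched: 9

9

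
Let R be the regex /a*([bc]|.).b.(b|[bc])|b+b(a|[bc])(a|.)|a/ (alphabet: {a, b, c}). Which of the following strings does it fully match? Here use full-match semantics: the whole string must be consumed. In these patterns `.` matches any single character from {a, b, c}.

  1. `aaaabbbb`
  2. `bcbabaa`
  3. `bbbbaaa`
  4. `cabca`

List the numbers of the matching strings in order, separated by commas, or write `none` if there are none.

1 → match
2 → no match
3 → no match
4 → no match

1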